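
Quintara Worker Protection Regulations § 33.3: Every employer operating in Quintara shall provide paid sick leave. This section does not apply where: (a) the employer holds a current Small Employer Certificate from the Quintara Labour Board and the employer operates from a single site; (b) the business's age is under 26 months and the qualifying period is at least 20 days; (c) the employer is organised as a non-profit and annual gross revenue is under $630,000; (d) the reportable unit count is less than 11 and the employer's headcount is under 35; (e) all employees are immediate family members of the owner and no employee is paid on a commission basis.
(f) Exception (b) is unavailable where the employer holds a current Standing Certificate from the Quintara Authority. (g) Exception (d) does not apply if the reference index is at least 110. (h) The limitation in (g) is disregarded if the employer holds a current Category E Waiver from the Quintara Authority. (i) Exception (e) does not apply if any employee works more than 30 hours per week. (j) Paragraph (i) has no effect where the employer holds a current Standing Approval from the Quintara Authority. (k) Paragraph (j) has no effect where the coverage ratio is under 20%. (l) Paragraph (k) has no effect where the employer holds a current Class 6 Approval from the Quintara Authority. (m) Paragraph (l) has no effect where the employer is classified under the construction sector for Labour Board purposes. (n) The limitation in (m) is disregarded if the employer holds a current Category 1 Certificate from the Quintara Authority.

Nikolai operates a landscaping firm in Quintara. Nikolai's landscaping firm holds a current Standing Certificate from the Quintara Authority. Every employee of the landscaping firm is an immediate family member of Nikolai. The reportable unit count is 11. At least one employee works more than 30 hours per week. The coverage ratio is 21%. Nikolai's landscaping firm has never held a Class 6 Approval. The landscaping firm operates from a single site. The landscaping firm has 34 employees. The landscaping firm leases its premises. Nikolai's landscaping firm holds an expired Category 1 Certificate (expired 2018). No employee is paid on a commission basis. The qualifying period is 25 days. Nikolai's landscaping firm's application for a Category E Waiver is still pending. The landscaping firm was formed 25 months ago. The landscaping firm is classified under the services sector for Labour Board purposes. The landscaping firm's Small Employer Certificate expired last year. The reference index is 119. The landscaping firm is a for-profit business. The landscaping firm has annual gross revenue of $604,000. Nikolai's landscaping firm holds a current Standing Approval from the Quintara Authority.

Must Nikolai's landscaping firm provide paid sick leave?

No — exception (e) applies; Nikolai's landscaping firm is not required to provide paid sick leave.

Exception (a) requires that the employer holds a current Small Employer Certificate from the Quintara Labour Board; but the Small Employer Certificate has expired, so (a) is unavailable.
Exception (b): the business's age is 25 months, under the 26 months limit; the qualifying period is 25 days, meeting the 20 days threshold — every condition holds. Turning to paragraph (f): (f) operates against (b): a current Standing Certificate is held. So (b) is unavailable.
Exception (c) requires that the employer is organised as a non-profit; but the employer is for-profit, so (c) is unavailable.
Exception (d) fails — the reportable unit count is 11, not less than 11.
Exception (e) is satisfied on its face — every employee is an immediate family member; no employee is paid on commission. As to paragraphs (i)–(n): (i) operates (at least one employee exceeds 30 hours/week), but yields to (j): (j) operates against (i): a current Standing Approval is held. (k) is not triggered (the coverage ratio is 21%, not under 20%), so (j) stands. Exception (e) stands.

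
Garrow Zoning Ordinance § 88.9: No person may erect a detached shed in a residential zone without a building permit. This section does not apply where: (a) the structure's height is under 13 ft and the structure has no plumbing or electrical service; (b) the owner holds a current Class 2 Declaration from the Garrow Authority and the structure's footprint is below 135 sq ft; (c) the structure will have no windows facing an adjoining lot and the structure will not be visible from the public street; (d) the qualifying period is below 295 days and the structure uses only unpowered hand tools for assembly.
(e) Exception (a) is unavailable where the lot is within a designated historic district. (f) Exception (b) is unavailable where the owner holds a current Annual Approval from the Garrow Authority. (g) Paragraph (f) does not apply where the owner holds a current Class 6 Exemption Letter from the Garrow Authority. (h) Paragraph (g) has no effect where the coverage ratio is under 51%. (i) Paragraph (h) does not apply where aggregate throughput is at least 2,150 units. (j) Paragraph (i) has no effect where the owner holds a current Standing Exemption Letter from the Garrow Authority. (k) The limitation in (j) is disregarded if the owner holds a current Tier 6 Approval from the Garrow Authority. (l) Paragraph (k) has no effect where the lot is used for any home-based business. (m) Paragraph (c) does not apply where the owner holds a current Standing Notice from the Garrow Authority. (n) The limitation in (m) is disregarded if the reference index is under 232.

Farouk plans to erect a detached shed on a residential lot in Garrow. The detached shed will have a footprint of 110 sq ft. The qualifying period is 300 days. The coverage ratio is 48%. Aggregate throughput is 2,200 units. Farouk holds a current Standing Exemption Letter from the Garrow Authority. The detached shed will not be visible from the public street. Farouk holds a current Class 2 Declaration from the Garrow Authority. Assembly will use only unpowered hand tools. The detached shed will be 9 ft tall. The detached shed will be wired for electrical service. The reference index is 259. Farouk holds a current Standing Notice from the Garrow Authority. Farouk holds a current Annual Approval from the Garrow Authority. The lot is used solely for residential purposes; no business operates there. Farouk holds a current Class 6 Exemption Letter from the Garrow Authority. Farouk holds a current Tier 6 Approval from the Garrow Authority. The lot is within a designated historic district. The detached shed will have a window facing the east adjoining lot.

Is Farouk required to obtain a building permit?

No — exception (b) applies; Farouk does not need a building permit.

Exception (a) requires that the structure has no plumbing or electrical service; but electrical service is planned, so (a) is unavailable.
All of (b)'s requirements are met (a current Class 2 Declaration is held; the structure's footprint is 110 sq ft, below the 135 sq ft limit). As to paragraphs (f)–(l): (f) would limit (b) — a current Annual Approval is held — but (g) sets (f) aside: (g) applies — a current Class 6 Exemption Letter is held. (h) operates (the coverage ratio is 48%, under the 51% limit), but yields to (i): (i) operates against (h): aggregate throughput is 2,200 units, meeting the 2,150 units threshold. (j) would limit (i) — a current Standing Exemption Letter is held — but (k) sets (j) aside: (k) applies — a current Tier 6 Approval is held. (l), which would lift (k), is inapplicable — the lot is solely residential. Exception (b) stands.
Exception (c) fails — a window faces an adjoining lot.
Exception (d) does not apply: the qualifying period is 300 days, not below 295 days.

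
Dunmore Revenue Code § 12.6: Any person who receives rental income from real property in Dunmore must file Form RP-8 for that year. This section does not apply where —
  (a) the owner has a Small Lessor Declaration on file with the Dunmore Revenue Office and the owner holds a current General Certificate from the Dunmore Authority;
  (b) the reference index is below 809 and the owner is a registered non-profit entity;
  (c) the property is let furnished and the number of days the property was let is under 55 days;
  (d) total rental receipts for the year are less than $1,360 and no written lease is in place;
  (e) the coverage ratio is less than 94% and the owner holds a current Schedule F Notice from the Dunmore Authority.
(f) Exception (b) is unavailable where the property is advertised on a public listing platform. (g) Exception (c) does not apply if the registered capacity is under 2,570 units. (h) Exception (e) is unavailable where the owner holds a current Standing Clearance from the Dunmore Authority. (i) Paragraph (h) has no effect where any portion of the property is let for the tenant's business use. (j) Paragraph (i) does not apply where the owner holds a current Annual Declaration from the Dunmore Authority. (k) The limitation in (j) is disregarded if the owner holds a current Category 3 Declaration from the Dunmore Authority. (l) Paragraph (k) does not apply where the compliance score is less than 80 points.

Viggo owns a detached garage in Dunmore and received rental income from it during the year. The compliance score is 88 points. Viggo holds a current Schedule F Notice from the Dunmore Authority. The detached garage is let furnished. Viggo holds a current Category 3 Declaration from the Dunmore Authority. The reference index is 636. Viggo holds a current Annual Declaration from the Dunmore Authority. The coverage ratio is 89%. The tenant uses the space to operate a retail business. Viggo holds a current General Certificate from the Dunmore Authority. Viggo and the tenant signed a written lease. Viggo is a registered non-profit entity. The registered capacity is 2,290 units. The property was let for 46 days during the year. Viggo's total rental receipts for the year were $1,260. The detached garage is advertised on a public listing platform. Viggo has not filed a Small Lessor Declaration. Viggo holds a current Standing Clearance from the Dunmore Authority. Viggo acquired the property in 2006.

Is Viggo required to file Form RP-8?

Exception (a) does not apply: no Small Lessor Declaration is on file.
Exception (b): the reference index is 636, below the 809 limit; Viggo is a registered non-profit — every condition holds. Turning to paragraph (f): (f) is engaged — the property is publicly advertised. So (b) is unavailable.
Exception (c): the property is let furnished; the number of days the property was let is 46 days, under the 55 days limit — every condition holds. But: (g) operates against (c): the registered capacity is 2,290 units, under the 2,570 units limit. So (c) is unavailable.
Exception (d) requires that no written lease is in place; but a written lease is in place, so (d) is unavailable.
Exception (e) is satisfied on its face — the coverage ratio is 89%, less than the 94% limit; a current Schedule F Notice is held. Under paragraphs (h)–(l): (h) would limit (e) — a current Standing Clearance is held — but (i) sets (h) aside: (i) operates against (h): the space is let for business use. (j) is triggered (a current Annual Declaration is held), but is itself disapplied by (k): (k) applies — a current Category 3 Declaration is held. (l), which would lift (k), does not operate here — the compliance score is 88 points, not less than 80 points. Exception (e) stands.

No — exception (e) applies; Viggo is not required to file Form RP-8.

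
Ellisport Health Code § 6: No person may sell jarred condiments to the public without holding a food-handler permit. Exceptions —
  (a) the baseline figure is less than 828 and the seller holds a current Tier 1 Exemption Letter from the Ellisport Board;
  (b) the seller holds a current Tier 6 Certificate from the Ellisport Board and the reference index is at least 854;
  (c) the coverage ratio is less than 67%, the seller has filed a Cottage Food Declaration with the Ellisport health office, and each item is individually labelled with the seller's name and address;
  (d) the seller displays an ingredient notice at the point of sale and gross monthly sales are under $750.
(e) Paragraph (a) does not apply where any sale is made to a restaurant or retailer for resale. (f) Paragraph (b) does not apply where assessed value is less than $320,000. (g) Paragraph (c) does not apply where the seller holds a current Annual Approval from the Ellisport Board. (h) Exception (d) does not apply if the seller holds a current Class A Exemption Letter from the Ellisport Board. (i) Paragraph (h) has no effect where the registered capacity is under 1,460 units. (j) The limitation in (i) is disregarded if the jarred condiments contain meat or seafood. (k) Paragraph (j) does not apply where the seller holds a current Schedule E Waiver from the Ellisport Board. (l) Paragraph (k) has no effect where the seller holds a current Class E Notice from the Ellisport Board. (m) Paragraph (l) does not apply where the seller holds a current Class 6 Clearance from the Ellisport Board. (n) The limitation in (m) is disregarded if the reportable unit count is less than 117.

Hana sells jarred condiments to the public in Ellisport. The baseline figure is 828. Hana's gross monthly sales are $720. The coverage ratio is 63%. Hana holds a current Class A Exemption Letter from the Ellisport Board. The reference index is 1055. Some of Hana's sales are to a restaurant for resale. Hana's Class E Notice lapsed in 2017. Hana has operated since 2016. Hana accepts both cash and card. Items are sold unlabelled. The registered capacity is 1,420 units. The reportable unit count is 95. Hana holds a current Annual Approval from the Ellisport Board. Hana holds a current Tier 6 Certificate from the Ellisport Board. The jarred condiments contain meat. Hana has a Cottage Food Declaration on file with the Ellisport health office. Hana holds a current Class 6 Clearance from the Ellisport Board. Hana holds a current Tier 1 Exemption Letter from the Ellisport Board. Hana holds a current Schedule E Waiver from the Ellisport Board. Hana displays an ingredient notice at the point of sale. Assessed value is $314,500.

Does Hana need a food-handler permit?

Exception (a) requires that the baseline figure is less than 828; but the baseline figure is 828, not less than 828, so (a) is unavailable.
Exception (b)'s conditions are all satisfied: a current Tier 6 Certificate is held; the reference index is 1,055, meeting the 854 threshold. However, paragraph (f) must be considered: (f) operates against (b): assessed value is $314,500, less than the $320,000 limit. So (b) is unavailable.
Exception (c) fails — items are sold unlabelled.
All of (d)'s requirements are met (an ingredient notice is displayed; gross monthly sales are $720, under the $750 limit). Under paragraphs (h)–(n): (h) applies (a current Class A Exemption Letter is held), but is set aside by (i): (i) is triggered — the registered capacity is 1,420 units, under the 1,460 units limit. (j) is triggered (the jarred condiments contain meat), but is overridden by (k): (k) operates against (j): a current Schedule E Waiver is held. (l) is not triggered (no current Class E Notice is held), so (k) stands. (d) remains available.

No — exception (d) applies; Hana is not required to hold a food-handler permit.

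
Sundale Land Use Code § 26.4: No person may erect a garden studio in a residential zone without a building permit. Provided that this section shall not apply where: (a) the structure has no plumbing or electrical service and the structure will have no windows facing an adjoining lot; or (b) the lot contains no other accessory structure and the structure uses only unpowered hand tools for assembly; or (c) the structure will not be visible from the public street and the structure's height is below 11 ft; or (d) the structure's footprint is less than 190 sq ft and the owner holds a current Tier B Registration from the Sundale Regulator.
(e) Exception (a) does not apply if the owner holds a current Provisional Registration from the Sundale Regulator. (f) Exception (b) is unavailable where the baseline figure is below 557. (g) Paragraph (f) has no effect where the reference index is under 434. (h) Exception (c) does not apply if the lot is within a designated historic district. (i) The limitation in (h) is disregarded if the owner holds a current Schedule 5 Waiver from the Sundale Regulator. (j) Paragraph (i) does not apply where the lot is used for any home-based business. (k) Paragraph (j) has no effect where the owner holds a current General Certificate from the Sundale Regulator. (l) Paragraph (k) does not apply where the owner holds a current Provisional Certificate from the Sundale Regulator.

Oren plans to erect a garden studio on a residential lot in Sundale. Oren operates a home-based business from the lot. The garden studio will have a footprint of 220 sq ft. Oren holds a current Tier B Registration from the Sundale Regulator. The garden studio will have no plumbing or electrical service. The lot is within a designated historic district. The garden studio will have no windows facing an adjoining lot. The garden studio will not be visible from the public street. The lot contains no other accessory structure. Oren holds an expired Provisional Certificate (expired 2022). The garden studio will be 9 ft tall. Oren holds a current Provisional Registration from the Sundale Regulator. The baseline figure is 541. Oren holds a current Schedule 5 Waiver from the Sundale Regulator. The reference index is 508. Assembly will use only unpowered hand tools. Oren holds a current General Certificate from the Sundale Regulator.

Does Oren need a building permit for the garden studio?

No — exception (c) applies; Oren does not need a building permit.

Exception (a): there is no plumbing or electrical service; no windows face an adjoining lot — every condition holds. But applying paragraph (e): (e) is triggered — a current Provisional Registration is held. (a) is therefore removed.
Exception (b): the lot has no other accessory structure; assembly uses only hand tools — every condition holds. But applying paragraphs (f)–(g): (f) operates against (b): the baseline figure is 541, below the 557 limit. (g) is not triggered (the reference index is 508, not under 434), so (f) stands. So (b) is unavailable.
All of (c)'s requirements are met (the structure will not be visible from the street; the structure's height is 9 ft, below the 11 ft limit). Under paragraphs (h)–(l): (h) would limit (c) — the lot is in a historic district — but (i) sets (h) aside: (i) is triggered — a current Schedule 5 Waiver is held. (j) is engaged (a home-based business operates on the lot), but is set aside by (k): (k) operates against (j): a current General Certificate is held. (l), which would lift (k), is inapplicable — the Provisional Certificate is not current. Exception (c) stands.
Exception (d) does not apply: the structure's footprint is 220 sq ft, not less than 190 sq ft.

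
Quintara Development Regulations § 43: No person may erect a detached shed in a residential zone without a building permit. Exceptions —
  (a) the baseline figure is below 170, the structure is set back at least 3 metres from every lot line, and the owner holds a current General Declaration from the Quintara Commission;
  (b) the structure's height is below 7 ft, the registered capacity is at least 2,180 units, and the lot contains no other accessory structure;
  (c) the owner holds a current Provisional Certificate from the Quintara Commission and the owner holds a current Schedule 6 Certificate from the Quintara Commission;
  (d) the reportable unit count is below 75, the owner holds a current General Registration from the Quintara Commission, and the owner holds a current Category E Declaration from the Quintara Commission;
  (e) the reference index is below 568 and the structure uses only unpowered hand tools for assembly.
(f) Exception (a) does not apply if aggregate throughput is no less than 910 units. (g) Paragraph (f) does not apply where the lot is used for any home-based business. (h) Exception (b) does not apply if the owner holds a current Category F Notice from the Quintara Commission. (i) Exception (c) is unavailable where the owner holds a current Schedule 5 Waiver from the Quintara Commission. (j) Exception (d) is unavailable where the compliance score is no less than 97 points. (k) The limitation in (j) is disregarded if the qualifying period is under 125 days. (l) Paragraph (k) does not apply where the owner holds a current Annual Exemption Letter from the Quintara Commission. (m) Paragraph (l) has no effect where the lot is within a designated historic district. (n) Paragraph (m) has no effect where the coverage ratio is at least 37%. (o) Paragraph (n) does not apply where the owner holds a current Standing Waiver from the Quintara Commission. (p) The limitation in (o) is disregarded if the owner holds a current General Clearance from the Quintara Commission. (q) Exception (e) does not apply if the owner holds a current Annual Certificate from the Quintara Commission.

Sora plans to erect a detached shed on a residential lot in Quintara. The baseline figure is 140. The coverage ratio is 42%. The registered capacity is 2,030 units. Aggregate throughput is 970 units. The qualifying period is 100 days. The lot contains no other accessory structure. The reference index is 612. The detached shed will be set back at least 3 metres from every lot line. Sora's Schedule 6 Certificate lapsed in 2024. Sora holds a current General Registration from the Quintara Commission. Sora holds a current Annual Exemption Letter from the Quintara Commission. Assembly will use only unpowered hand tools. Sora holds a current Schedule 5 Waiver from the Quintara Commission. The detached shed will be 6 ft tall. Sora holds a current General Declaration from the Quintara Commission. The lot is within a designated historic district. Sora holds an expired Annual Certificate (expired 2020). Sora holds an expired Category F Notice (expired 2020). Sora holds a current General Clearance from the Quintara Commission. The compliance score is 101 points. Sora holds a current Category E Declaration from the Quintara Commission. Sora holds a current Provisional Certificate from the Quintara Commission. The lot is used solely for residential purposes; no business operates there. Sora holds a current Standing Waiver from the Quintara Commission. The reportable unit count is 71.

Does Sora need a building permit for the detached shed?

Yes — Sora must obtain a building permit.

Exception (a): the baseline figure is 140, below the 170 limit; the setback is at least 3 m on every side; a current General Declaration is held — every condition holds. But applying paragraphs (f)–(g): (f) applies — aggregate throughput is 970 units, meeting the 910 units threshold. (g), which would lift (f), does not operate here — the lot is solely residential. (a) is therefore removed.
Exception (b) requires that the registered capacity is at least 2,180 units; but the registered capacity is 2,030 units, short of 2,180 units, so (b) is unavailable.
Exception (c) fails — no current Schedule 6 Certificate is held.
Exception (d): the reportable unit count is 71, below the 75 limit; a current General Registration is held; a current Category E Declaration is held — every condition holds. But: (j) applies — the compliance score is 101 points, meeting the 97 points threshold. (k) would limit (j) — the qualifying period is 100 days, under the 125 days limit — but (l) sets (k) aside: (l) operates against (k): a current Annual Exemption Letter is held. (m) would limit (l) — the lot is in a historic district — but (n) sets (m) aside: (n) is engaged — the coverage ratio is 42%, meeting the 37% threshold. (o) applies (a current Standing Waiver is held), but is displaced by (p): (p) operates against (o): a current General Clearance is held. Exception (d) does not apply.
Exception (e) fails — the reference index is 612, not below 568.
None of the exceptions is available; § 43 applies in full.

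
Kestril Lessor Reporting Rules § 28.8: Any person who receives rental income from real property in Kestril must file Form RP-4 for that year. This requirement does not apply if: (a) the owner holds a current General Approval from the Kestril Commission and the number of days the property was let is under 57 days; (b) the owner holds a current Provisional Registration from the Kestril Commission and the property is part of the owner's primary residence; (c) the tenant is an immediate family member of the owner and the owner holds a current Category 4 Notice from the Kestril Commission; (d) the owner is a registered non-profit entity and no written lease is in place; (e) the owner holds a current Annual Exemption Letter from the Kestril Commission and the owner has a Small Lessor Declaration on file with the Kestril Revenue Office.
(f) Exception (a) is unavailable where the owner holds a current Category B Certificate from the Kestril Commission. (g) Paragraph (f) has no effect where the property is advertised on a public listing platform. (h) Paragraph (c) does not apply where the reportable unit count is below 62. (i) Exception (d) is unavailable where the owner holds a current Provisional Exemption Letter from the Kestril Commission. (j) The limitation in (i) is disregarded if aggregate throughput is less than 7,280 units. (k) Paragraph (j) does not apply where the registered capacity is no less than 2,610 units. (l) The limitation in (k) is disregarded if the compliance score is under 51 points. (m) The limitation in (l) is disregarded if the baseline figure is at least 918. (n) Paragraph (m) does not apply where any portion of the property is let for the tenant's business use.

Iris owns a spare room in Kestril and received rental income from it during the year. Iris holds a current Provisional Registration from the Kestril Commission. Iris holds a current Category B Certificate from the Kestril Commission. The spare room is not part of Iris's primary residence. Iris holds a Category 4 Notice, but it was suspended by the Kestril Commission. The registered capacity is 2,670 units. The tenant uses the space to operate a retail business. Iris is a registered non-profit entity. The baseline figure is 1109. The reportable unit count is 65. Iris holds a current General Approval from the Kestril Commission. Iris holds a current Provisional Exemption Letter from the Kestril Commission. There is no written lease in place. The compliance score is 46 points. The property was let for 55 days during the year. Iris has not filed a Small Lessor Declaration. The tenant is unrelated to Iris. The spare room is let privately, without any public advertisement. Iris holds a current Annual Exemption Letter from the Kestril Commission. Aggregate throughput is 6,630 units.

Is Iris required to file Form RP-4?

No — exception (d) applies; Iris is not required to file Form RP-4.

Exception (a): a current General Approval is held; the number of days the property was let is 55 days, under the 57 days limit — every condition holds. However, paragraphs (f)–(g) must be considered: (f) operates against (a): a current Category B Certificate is held. (g) is inapplicable (the property is let privately without advertisement), so (f) stands. Exception (a) does not apply.
Exception (b) does not apply: the spare room is not part of the primary residence.
Exception (c) fails — the tenant is unrelated to the owner.
Exception (d): Iris is a registered non-profit; there is no written lease — every condition holds. Applying paragraphs (i)–(n): (i) would limit (d) — a current Provisional Exemption Letter is held — but (j) sets (i) aside: (j) applies — aggregate throughput is 6,630 units, less than the 7,280 units limit. (k) applies (the registered capacity is 2,670 units, meeting the 2,610 units threshold), but is itself disapplied by (l): (l) operates against (k): the compliance score is 46 points, under the 51 points limit. (m) applies (the baseline figure is 1,109, meeting the 918 threshold), but is displaced by (n): (n) operates against (m): the space is let for business use. (d) remains available.
Exception (e) fails — no Small Lessor Declaration is on file.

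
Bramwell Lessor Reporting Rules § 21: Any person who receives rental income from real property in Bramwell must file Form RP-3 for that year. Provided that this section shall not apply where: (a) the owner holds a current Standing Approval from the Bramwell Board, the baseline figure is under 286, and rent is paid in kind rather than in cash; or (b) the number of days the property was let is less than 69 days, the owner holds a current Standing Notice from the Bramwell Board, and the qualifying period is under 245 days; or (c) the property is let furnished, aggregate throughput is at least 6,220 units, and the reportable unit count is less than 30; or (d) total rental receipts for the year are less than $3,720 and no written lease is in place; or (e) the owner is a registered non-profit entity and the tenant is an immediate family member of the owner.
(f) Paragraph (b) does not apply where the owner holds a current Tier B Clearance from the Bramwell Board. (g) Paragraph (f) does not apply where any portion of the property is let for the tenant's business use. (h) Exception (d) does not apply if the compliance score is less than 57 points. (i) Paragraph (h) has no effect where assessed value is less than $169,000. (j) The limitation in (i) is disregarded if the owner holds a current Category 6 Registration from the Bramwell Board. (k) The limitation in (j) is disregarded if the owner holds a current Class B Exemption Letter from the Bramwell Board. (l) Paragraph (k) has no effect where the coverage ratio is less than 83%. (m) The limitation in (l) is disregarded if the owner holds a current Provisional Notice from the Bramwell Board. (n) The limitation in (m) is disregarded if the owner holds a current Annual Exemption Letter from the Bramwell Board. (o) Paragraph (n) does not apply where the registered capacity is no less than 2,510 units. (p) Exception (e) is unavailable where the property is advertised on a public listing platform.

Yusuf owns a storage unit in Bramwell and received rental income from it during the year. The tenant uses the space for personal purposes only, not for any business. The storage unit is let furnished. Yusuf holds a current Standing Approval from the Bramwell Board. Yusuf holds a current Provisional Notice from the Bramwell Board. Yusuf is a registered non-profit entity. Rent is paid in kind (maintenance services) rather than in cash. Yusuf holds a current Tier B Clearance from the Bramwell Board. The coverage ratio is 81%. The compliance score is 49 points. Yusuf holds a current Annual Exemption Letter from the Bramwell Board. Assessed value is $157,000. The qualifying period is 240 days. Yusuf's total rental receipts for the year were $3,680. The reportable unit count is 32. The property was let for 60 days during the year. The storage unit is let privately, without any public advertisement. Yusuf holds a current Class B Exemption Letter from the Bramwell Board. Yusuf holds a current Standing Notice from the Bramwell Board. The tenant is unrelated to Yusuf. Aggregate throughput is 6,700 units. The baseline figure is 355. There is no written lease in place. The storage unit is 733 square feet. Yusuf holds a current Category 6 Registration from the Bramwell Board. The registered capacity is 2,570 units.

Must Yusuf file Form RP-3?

Exception (a) requires that the baseline figure is under 286; but the baseline figure is 355, not under 286, so (a) is unavailable.
Exception (b): the number of days the property was let is 60 days, less than the 69 days limit; a current Standing Notice is held; the qualifying period is 240 days, under the 245 days limit — every condition holds. However, paragraphs (f)–(g) must be considered: (f) operates against (b): a current Tier B Clearance is held. (g), which would lift (f), does not operate here — the space is used for personal purposes only. (b) is therefore removed.
Exception (c) requires that the reportable unit count is less than 30; but the reportable unit count is 32, not less than 30, so (c) is unavailable.
Exception (d)'s conditions are all satisfied: total rental receipts for the year are $3,680, less than the $3,720 limit; there is no written lease. As to paragraphs (h)–(o): (h) is triggered (the compliance score is 49 points, less than the 57 points limit), but is overridden by (i): (i) operates — assessed value is $157,000, less than the $169,000 limit. (j) is triggered (a current Category 6 Registration is held), but is overridden by (k): (k) operates against (j): a current Class B Exemption Letter is held. (l) is triggered (the coverage ratio is 81%, less than the 83% limit), but is itself disapplied by (m): (m) applies — a current Provisional Notice is held. (n) would limit (m) — a current Annual Exemption Letter is held — but (o) sets (n) aside: (o) operates — the registered capacity is 2,570 units, meeting the 2,510 units threshold. (d) remains available.
Exception (e) requires that the tenant is an immediate family member of the owner; but the tenant is unrelated to the owner, so (e) is unavailable.

No — exception (d) applies; Yusuf is not required to file Form RP-3.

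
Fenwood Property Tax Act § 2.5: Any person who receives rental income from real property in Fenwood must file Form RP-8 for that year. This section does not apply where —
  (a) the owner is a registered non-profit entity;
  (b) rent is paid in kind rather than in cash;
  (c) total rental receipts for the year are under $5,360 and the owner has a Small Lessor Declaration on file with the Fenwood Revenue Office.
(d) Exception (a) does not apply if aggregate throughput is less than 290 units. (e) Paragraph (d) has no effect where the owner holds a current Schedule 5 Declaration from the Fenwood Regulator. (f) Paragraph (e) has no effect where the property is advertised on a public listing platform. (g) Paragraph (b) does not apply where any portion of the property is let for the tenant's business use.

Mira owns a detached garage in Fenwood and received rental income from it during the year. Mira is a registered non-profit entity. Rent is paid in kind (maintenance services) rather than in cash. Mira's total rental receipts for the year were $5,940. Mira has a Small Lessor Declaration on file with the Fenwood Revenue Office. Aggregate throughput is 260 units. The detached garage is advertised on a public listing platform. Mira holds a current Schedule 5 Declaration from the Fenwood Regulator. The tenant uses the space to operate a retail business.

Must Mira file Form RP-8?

Exception (a)'s conditions are all satisfied: Mira is a registered non-profit. But applying paragraphs (d)–(f): (d) operates against (a): aggregate throughput is 260 units, less than the 290 units limit. (e) is triggered (a current Schedule 5 Declaration is held), but is overridden by (f): (f) applies — the property is publicly advertised. So (a) is unavailable.
Exception (b) is satisfied on its face — rent is paid in kind. But applying paragraph (g): (g) operates against (b): the space is let for business use. (b) is therefore removed.
Exception (c) fails — total rental receipts for the year are $5,940, not under $5,360.
None of the exceptions is available; § 2.5 applies in full.

Yes — Mira must file Form RP-8.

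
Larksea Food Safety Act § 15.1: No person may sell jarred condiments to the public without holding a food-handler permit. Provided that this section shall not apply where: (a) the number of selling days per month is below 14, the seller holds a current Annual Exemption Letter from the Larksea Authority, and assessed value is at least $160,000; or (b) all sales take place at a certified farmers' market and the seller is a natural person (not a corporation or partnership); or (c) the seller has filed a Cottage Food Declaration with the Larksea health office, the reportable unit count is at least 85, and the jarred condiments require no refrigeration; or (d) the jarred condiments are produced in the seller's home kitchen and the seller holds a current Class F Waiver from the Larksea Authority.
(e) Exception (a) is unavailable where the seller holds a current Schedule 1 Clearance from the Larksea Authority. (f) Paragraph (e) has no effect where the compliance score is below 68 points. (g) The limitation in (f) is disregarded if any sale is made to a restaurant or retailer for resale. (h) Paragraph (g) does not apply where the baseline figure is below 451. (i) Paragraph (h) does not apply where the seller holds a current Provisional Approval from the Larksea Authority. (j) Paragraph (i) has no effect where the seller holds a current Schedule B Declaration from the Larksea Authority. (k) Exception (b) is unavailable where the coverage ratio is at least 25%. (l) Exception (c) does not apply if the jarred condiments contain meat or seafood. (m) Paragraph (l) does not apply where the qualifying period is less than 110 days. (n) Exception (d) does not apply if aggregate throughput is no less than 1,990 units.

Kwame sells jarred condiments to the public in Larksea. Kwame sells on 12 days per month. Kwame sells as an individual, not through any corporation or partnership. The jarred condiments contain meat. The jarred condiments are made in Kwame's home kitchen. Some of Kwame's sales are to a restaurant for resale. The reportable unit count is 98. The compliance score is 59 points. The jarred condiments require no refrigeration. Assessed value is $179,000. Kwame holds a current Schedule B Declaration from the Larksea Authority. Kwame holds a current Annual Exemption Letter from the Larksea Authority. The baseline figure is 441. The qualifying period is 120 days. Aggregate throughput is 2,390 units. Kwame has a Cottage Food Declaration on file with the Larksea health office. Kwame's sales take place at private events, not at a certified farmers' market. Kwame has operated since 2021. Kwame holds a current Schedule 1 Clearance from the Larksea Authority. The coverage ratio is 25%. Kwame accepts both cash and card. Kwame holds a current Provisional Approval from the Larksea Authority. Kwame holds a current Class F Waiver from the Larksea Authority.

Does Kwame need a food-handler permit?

No — exception (a) applies; Kwame is not required to hold a food-handler permit.

All of (a)'s requirements are met (the number of selling days per month is 12, below the 14 limit; a current Annual Exemption Letter is held; assessed value is $179,000, meeting the $160,000 threshold). Applying paragraphs (e)–(j): (e) is engaged (a current Schedule 1 Clearance is held), but is displaced by (f): (f) operates against (e): the compliance score is 59 points, below the 68 points limit. (g) would limit (f) — some sales are to a restaurant for resale — but (h) sets (g) aside: (h) operates against (g): the baseline figure is 441, below the 451 limit. (i) would limit (h) — a current Provisional Approval is held — but (j) sets (i) aside: (j) is triggered — a current Schedule B Declaration is held. So (a) applies.
Exception (b) requires that all sales take place at a certified farmers' market; but sales are at private events, not a certified farmers' market, so (b) is unavailable.
Exception (c): a Cottage Food Declaration is on file; the reportable unit count is 98, meeting the 85 threshold; the jarred condiments are shelf-stable — every condition holds. However, paragraphs (l)–(m) must be considered: (l) operates against (c): the jarred condiments contain meat. (m) is not triggered (the qualifying period is 120 days, not less than 110 days), so (l) stands. Exception (c) does not apply.
Exception (d): the jarred condiments are home-kitchen produced; a current Class F Waiver is held — every condition holds. But applying paragraph (n): (n) is engaged — aggregate throughput is 2,390 units, meeting the 1,990 units threshold. So (d) is unavailable.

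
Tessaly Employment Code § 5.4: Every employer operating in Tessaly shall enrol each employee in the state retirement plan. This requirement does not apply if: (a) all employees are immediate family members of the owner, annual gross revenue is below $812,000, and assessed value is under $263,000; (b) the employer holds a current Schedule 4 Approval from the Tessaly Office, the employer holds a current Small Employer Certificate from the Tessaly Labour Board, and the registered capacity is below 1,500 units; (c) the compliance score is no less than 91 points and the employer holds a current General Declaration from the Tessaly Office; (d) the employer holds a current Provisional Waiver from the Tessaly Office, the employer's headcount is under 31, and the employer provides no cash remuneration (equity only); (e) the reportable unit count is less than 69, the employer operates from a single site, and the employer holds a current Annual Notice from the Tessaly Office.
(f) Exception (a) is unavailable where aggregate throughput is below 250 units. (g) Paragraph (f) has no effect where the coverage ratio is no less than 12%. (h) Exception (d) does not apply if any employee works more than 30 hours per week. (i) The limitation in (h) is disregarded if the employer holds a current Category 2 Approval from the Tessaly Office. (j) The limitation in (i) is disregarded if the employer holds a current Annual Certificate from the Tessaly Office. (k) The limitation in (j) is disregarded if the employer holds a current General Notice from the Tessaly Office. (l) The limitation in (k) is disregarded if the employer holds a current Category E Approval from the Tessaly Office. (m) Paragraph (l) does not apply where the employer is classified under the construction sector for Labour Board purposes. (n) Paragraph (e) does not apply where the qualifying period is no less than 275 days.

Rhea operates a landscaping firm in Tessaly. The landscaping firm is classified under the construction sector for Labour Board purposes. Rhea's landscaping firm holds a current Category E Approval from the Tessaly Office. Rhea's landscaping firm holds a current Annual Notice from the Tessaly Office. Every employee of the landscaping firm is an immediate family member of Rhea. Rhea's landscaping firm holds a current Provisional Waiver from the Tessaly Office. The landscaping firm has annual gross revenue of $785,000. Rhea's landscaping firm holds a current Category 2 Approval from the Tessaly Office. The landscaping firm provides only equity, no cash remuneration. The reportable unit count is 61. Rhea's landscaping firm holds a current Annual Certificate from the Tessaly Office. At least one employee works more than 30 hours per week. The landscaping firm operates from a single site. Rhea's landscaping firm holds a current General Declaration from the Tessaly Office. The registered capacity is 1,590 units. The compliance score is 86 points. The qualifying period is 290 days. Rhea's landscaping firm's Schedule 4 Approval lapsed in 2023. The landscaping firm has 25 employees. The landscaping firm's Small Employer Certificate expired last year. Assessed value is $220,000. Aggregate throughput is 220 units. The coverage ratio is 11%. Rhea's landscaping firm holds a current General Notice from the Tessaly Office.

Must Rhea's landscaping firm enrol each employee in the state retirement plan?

No — exception (d) applies; Rhea's landscaping firm is not required to enrol each employee in the state retirement plan.

Exception (a) is satisfied on its face — every employee is an immediate family member; annual gross revenue is $785,000, below the $812,000 limit; assessed value is $220,000, under the $263,000 limit. But: (f) operates against (a): aggregate throughput is 220 units, below the 250 units limit. (g), which would lift (f), is not engaged — the coverage ratio is 11%, short of 12%. So (a) is unavailable.
Exception (b) requires that the employer holds a current Schedule 4 Approval from the Tessaly Office; but there is no Schedule 4 Approval in force, so (b) is unavailable.
Exception (c) requires that the compliance score is no less than 91 points; but the compliance score is 86 points, short of 91 points, so (c) is unavailable.
Exception (d)'s conditions are all satisfied: a current Provisional Waiver is held; the employer's headcount is 25, under the 31 limit; remuneration is equity-only. Applying paragraphs (h)–(m): (h) is triggered (at least one employee exceeds 30 hours/week), but is set aside by (i): (i) is engaged — a current Category 2 Approval is held. (j) would limit (i) — a current Annual Certificate is held — but (k) sets (j) aside: (k) operates against (j): a current General Notice is held. (l) is engaged (a current Category E Approval is held), but is itself disapplied by (m): (m) is triggered — the landscaping firm is classified under the construction sector. Exception (d) stands.
Exception (e) is satisfied on its face — the reportable unit count is 61, less than the 69 limit; the employer operates from a single site; a current Annual Notice is held. However, paragraph (n) must be considered: (n) is triggered — the qualifying period is 290 days, meeting the 275 days threshold. Exception (e) does not apply.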